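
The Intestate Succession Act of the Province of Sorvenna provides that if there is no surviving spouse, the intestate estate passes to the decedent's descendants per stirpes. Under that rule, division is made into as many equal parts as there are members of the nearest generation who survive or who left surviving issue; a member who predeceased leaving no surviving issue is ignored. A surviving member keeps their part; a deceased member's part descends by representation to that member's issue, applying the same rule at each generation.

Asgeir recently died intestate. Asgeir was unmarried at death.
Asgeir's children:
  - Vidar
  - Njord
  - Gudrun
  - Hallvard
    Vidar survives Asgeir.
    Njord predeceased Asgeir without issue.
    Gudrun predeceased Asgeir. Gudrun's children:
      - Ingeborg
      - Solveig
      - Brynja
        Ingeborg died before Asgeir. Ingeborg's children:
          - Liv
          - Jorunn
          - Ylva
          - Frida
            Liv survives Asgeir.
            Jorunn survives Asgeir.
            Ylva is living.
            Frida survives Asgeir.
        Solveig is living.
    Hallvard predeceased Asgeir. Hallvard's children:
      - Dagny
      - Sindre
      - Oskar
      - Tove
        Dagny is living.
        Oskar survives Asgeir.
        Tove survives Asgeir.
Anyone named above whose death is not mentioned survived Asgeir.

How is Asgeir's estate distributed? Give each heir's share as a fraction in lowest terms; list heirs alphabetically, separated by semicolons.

Brynja 1/9; Dagny 1/12; Frida 1/36; Jorunn 1/36; Liv 1/36; Oskar 1/12; Sindre 1/12; Solveig 1/9; Tove 1/12; Vidar 1/3; Ylva 1/36

There is no surviving spouse, so the entire estate passes to Asgeir's descendants per stirpes.
Njord left no surviving issue, so that branch lapses and is disregarded.
The estate is divided into 3 equal shares of 1/3 among Vidar, Gudrun, Hallvard.
Vidar is living and takes 1/3.
Gudrun predeceased; the 1/3 allotted to Gudrun's branch passes to Gudrun's issue by representation.
The 1/3 is divided into 3 equal shares of 1/9 among Ingeborg, Solveig, Brynja.
Ingeborg predeceased; the 1/9 allotted to Ingeborg's branch passes to Ingeborg's issue by representation.
The 1/9 is divided into 4 equal shares of 1/36 among Liv, Jorunn, Ylva, Frida.
Liv is living and takes 1/36.
Jorunn is living and takes 1/36.
Ylva is living and takes 1/36.
Frida is living and takes 1/36.
Solveig is living and takes 1/9.
Brynja is living and takes 1/9.
Hallvard predeceased; the 1/3 allotted to Hallvard's branch passes to Hallvard's issue by representation.
The 1/3 is divided into 4 equal shares of 1/12 among Dagny, Sindre, Oskar, Tove.
Dagny is living and takes 1/12.
Sindre is living and takes 1/12.
Oskar is living and takes 1/12.
Tove is living and takes 1/12.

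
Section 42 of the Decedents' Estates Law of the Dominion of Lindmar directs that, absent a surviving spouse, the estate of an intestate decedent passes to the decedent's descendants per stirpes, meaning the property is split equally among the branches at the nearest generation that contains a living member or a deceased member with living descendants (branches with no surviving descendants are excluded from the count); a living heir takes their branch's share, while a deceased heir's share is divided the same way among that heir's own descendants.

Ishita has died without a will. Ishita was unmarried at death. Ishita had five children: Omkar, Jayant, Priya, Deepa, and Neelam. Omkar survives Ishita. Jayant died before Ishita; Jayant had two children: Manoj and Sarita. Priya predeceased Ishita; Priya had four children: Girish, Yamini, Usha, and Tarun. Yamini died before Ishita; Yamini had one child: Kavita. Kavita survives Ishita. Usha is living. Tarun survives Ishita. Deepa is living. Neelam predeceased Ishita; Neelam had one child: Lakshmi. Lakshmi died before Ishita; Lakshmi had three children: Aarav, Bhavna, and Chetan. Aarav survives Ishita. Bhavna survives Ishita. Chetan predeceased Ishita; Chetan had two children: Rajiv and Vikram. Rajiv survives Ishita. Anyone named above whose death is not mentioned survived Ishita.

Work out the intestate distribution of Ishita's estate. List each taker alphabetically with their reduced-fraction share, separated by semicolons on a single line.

Aarav 1/15; Bhavna 1/15; Deepa 1/5; Girish 1/20; Kavita 1/20; Manoj 1/10; Omkar 1/5; Rajiv 1/30; Sarita 1/10; Tarun 1/20; Usha 1/20; Vikram 1/30

There is no surviving spouse, so the entire estate passes to Ishita's descendants per stirpes.
The estate is divided into 5 equal shares of 1/5 among Omkar, Jayant, Priya, Deepa, Neelam.
Omkar is living and takes 1/5.
Jayant predeceased; the 1/5 allotted to Jayant's branch passes to Jayant's issue by representation.
The 1/5 is divided into 2 equal shares of 1/10 among Manoj, Sarita.
Manoj is living and takes 1/10.
Sarita is living and takes 1/10.
Priya predeceased; the 1/5 allotted to Priya's branch passes to Priya's issue by representation.
The 1/5 is divided into 4 equal shares of 1/20 among Girish, Yamini, Usha, Tarun.
Girish is living and takes 1/20.
Yamini predeceased; the 1/20 allotted to Yamini's branch passes to Yamini's issue by representation.
Kavita is the sole taker at this level and receives the full 1/20.
Usha is living and takes 1/20.
Tarun is living and takes 1/20.
Deepa is living and takes 1/5.
Neelam predeceased; the 1/5 allotted to Neelam's branch passes to Neelam's issue by representation.
Lakshmi's line is the sole branch at this level, so the full 1/5 passes to Lakshmi's issue by representation.
The 1/5 is divided into 3 equal shares of 1/15 among Aarav, Bhavna, Chetan.
Aarav is living and takes 1/15.
Bhavna is living and takes 1/15.
Chetan predeceased; the 1/15 allotted to Chetan's branch passes to Chetan's issue by representation.
The 1/15 is divided into 2 equal shares of 1/30 among Rajiv, Vikram.
Rajiv is living and takes 1/30.
Vikram is living and takes 1/30.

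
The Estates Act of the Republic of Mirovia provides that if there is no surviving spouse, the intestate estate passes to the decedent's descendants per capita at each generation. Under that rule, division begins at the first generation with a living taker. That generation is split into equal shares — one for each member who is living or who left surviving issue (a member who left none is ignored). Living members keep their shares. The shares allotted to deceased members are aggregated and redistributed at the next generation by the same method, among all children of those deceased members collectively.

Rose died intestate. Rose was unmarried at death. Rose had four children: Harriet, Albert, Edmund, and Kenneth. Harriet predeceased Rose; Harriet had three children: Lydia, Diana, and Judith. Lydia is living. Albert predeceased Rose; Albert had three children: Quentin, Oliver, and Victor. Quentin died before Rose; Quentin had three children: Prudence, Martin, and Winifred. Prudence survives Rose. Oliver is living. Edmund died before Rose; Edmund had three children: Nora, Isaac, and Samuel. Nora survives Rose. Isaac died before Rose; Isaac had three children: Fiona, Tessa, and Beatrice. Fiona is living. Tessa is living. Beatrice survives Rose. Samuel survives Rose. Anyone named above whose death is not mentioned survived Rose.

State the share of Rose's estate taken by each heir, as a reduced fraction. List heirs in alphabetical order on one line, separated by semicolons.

There is no surviving spouse, so the entire estate passes to Rose's descendants per capita at each generation.
At generation 1 (Harriet, Albert, Edmund, Kenneth) there are 4 shares of (1)/4 = 1/4 each.
Living: Kenneth — each takes 1/4.
Deceased: Harriet, Albert, and Edmund. Their combined 3/4 is pooled and carried to generation 2.
At generation 2 (Lydia, Diana, Judith, Quentin, Oliver, Victor, Nora, Isaac, Samuel) there are 9 shares of (3/4)/9 = 1/12 each.
Living: Lydia, Diana, Judith, Oliver, Victor, Nora, and Samuel — each takes 1/12.
Deceased: Quentin and Isaac. Their combined 1/6 is pooled and carried to generation 3.
At generation 3 (Prudence, Martin, Winifred, Fiona, Tessa, Beatrice) there are 6 shares of (1/6)/6 = 1/36 each.
Living: Prudence, Martin, Winifred, Fiona, Tessa, and Beatrice — each takes 1/36.

Beatrice 1/36; Diana 1/12; Fiona 1/36; Judith 1/12; Kenneth 1/4; Lydia 1/12; Martin 1/36; Nora 1/12; Oliver 1/12; Prudence 1/36; Samuel 1/12; Tessa 1/36; Victor 1/12; Winifred 1/36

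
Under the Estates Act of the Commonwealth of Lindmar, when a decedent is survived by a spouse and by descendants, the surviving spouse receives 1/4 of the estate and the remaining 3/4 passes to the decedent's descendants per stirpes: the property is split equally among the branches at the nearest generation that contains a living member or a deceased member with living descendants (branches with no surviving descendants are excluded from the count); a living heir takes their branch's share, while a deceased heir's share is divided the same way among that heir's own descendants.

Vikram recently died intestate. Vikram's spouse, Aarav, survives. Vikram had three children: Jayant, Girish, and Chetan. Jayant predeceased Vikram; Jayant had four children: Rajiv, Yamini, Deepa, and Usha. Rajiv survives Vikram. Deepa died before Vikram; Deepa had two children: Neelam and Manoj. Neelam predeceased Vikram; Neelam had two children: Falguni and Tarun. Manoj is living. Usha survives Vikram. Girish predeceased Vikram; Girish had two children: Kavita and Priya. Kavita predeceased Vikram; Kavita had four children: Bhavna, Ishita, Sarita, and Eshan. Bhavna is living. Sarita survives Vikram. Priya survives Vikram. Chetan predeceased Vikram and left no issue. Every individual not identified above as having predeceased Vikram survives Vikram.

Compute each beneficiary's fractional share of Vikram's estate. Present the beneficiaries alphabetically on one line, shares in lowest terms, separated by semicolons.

Aarav, as surviving spouse, takes 1/4.
The remaining 3/4 passes to Vikram's descendants per stirpes.
Chetan left no surviving issue, so that branch lapses and is disregarded.
The 3/4 is divided into 2 equal shares of 3/8 among Jayant, Girish.
Jayant predeceased; the 3/8 allotted to Jayant's branch passes to Jayant's issue by representation.
The 3/8 is divided into 4 equal shares of 3/32 among Rajiv, Yamini, Deepa, Usha.
Rajiv is living and takes 3/32.
Yamini is living and takes 3/32.
Deepa predeceased; the 3/32 allotted to Deepa's branch passes to Deepa's issue by representation.
The 3/32 is divided into 2 equal shares of 3/64 among Neelam, Manoj.
Neelam predeceased; the 3/64 allotted to Neelam's branch passes to Neelam's issue by representation.
The 3/64 is divided into 2 equal shares of 3/128 among Falguni, Tarun.
Falguni is living and takes 3/128.
Tarun is living and takes 3/128.
Manoj is living and takes 3/64.
Usha is living and takes 3/32.
Girish predeceased; the 3/8 allotted to Girish's branch passes to Girish's issue by representation.
The 3/8 is divided into 2 equal shares of 3/16 among Kavita, Priya.
Kavita predeceased; the 3/16 allotted to Kavita's branch passes to Kavita's issue by representation.
The 3/16 is divided into 4 equal shares of 3/64 among Bhavna, Ishita, Sarita, Eshan.
Bhavna is living and takes 3/64.
Ishita is living and takes 3/64.
Sarita is living and takes 3/64.
Eshan is living and takes 3/64.
Priya is living and takes 3/16.

Aarav 1/4; Bhavna 3/64; Eshan 3/64; Falguni 3/128; Ishita 3/64; Manoj 3/64; Priya 3/16; Rajiv 3/32; Sarita 3/64; Tarun 3/128; Usha 3/32; Yamini 3/32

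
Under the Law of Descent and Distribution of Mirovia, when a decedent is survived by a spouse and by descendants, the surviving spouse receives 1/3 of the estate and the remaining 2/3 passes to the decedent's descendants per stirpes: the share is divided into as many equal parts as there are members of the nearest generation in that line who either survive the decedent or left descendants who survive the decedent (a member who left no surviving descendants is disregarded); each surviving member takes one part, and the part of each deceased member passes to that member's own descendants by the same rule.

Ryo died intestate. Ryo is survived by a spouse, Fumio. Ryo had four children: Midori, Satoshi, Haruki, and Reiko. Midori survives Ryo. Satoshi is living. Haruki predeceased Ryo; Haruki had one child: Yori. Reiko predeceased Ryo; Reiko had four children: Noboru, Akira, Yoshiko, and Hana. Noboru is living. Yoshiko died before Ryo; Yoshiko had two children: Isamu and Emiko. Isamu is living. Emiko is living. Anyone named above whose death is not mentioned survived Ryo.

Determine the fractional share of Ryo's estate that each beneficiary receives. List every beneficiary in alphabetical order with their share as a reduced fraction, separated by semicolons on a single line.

Akira 1/24; Emiko 1/48; Fumio 1/3; Hana 1/24; Isamu 1/48; Midori 1/6; Noboru 1/24; Satoshi 1/6; Yori 1/6

Fumio, as surviving spouse, takes 1/3.
The remaining 2/3 passes to Ryo's descendants per stirpes.
The 2/3 is divided into 4 equal shares of 1/6 among Midori, Satoshi, Haruki, Reiko.
Midori is living and takes 1/6.
Satoshi is living and takes 1/6.
Haruki predeceased; the 1/6 allotted to Haruki's branch passes to Haruki's issue by representation.
Yori is the sole taker at this level and receives the full 1/6.
Reiko predeceased; the 1/6 allotted to Reiko's branch passes to Reiko's issue by representation.
The 1/6 is divided into 4 equal shares of 1/24 among Noboru, Akira, Yoshiko, Hana.
Noboru is living and takes 1/24.
Akira is living and takes 1/24.
Yoshiko predeceased; the 1/24 allotted to Yoshiko's branch passes to Yoshiko's issue by representation.
The 1/24 is divided into 2 equal shares of 1/48 among Isamu, Emiko.
Isamu is living and takes 1/48.
Emiko is living and takes 1/48.
Hana is living and takes 1/24.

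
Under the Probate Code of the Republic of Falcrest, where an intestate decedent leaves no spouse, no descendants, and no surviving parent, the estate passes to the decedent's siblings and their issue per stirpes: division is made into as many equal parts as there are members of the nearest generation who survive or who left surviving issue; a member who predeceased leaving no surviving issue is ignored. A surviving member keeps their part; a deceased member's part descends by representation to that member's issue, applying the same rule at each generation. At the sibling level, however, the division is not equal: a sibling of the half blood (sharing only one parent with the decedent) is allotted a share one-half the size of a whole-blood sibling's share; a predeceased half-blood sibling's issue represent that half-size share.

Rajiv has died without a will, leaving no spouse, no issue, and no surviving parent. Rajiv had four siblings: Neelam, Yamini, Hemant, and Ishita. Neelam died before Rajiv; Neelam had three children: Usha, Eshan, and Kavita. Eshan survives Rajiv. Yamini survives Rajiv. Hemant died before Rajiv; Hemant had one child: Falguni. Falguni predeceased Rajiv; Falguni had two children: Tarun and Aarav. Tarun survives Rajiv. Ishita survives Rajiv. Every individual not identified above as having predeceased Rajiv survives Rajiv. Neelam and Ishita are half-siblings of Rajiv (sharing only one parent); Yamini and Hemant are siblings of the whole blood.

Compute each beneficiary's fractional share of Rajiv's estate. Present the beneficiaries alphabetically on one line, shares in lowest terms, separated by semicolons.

No spouse, descendants, or parent survives, so the estate passes to Rajiv's siblings per stirpes.
Half-blood siblings count for one-half the weight of whole-blood siblings at the initial division.
Dividing 1 in proportion to weights (total weight 3): Neelam (weight 1/2) → 1/6; Yamini (weight 1) → 1/3; Hemant (weight 1) → 1/3; Ishita (weight 1/2) → 1/6.
Neelam predeceased; the 1/6 allotted to Neelam's branch passes to Neelam's issue by representation.
The 1/6 is divided into 3 equal shares of 1/18 among Usha, Eshan, Kavita.
Usha is living and takes 1/18.
Eshan is living and takes 1/18.
Kavita is living and takes 1/18.
Yamini is living and takes 1/3.
Hemant predeceased; the 1/3 allotted to Hemant's branch passes to Hemant's issue by representation.
Falguni's line is the sole branch at this level, so the full 1/3 passes to Falguni's issue by representation.
The 1/3 is divided into 2 equal shares of 1/6 among Tarun, Aarav.
Tarun is living and takes 1/6.
Aarav is living and takes 1/6.
Ishita is living and takes 1/6.

Aarav 1/6; Eshan 1/18; Ishita 1/6; Kavita 1/18; Tarun 1/6; Usha 1/18; Yamini 1/3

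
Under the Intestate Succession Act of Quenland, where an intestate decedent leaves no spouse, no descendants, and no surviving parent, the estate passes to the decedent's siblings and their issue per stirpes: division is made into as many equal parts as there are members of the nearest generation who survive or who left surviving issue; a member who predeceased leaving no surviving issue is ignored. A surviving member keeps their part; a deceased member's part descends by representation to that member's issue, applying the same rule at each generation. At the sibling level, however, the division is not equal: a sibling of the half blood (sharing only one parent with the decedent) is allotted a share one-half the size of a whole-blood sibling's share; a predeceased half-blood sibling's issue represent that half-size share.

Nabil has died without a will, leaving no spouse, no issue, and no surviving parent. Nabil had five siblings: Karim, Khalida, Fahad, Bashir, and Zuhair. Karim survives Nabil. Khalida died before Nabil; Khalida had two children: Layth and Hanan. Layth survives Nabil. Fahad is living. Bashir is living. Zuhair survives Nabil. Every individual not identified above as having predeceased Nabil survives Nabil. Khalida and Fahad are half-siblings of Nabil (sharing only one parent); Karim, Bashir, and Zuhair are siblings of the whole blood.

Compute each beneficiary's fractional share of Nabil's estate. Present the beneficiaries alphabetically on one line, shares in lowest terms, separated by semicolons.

Bashir 1/4; Fahad 1/8; Hanan 1/16; Karim 1/4; Layth 1/16; Zuhair 1/4

No spouse, descendants, or parent survives, so the estate passes to Nabil's siblings per stirpes.
Half-blood siblings count for one-half the weight of whole-blood siblings at the initial division.
Dividing 1 in proportion to weights (total weight 4): Karim (weight 1) → 1/4; Khalida (weight 1/2) → 1/8; Fahad (weight 1/2) → 1/8; Bashir (weight 1) → 1/4; Zuhair (weight 1) → 1/4.
Karim is living and takes 1/4.
Khalida predeceased; the 1/8 allotted to Khalida's branch passes to Khalida's issue by representation.
The 1/8 is divided into 2 equal shares of 1/16 among Layth, Hanan.
Layth is living and takes 1/16.
Hanan is living and takes 1/16.
Fahad is living and takes 1/8.
Bashir is living and takes 1/4.
Zuhair is living and takes 1/4.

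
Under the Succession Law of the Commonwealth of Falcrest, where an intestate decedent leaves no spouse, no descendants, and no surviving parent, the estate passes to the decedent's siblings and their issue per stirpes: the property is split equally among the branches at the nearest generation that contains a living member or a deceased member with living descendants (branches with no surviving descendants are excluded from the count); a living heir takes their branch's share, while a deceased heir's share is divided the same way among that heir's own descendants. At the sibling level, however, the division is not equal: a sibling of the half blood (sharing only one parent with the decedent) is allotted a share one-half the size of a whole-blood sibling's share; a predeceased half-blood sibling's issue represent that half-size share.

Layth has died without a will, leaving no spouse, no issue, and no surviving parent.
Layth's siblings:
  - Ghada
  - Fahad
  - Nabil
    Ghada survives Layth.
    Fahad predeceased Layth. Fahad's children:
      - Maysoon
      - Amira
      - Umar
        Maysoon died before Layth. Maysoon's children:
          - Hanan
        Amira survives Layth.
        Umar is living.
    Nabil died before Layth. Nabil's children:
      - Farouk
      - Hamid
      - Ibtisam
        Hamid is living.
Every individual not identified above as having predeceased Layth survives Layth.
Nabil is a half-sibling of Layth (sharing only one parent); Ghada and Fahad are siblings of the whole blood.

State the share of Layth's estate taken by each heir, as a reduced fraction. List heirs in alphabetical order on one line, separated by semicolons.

Amira 2/15; Farouk 1/15; Ghada 2/5; Hamid 1/15; Hanan 2/15; Ibtisam 1/15; Umar 2/15

No spouse, descendants, or parent survives, so the estate passes to Layth's siblings per stirpes.
Half-blood siblings count for one-half the weight of whole-blood siblings at the initial division.
Dividing 1 in proportion to weights (total weight 5/2): Ghada (weight 1) → 2/5; Fahad (weight 1) → 2/5; Nabil (weight 1/2) → 1/5.
Ghada is living and takes 2/5.
Fahad predeceased; the 2/5 allotted to Fahad's branch passes to Fahad's issue by representation.
The 2/5 is divided into 3 equal shares of 2/15 among Maysoon, Amira, Umar.
Maysoon predeceased; the 2/15 allotted to Maysoon's branch passes to Maysoon's issue by representation.
Hanan is the sole taker at this level and receives the full 2/15.
Amira is living and takes 2/15.
Umar is living and takes 2/15.
Nabil predeceased; the 1/5 allotted to Nabil's branch passes to Nabil's issue by representation.
The 1/5 is divided into 3 equal shares of 1/15 among Farouk, Hamid, Ibtisam.
Farouk is living and takes 1/15.
Hamid is living and takes 1/15.
Ibtisam is living and takes 1/15.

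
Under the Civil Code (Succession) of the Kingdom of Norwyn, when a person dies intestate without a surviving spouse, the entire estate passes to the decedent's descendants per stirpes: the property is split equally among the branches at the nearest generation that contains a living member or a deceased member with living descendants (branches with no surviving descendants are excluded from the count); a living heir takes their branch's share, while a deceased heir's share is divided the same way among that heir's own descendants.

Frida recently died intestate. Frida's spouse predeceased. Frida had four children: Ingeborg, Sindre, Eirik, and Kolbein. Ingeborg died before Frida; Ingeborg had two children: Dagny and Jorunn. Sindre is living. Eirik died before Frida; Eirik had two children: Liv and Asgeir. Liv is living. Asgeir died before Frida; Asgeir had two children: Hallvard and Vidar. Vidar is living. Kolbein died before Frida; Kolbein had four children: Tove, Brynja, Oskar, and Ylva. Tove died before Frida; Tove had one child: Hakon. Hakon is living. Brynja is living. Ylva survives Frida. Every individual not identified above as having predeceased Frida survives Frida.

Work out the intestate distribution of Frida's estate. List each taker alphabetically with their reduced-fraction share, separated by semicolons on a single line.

Brynja 1/16; Dagny 1/8; Hakon 1/16; Hallvard 1/16; Jorunn 1/8; Liv 1/8; Oskar 1/16; Sindre 1/4; Vidar 1/16; Ylva 1/16

There is no surviving spouse, so the entire estate passes to Frida's descendants per stirpes.
The estate is divided into 4 equal shares of 1/4 among Ingeborg, Sindre, Eirik, Kolbein.
Ingeborg predeceased; the 1/4 allotted to Ingeborg's branch passes to Ingeborg's issue by representation.
The 1/4 is divided into 2 equal shares of 1/8 among Dagny, Jorunn.
Dagny is living and takes 1/8.
Jorunn is living and takes 1/8.
Sindre is living and takes 1/4.
Eirik predeceased; the 1/4 allotted to Eirik's branch passes to Eirik's issue by representation.
The 1/4 is divided into 2 equal shares of 1/8 among Liv, Asgeir.
Liv is living and takes 1/8.
Asgeir predeceased; the 1/8 allotted to Asgeir's branch passes to Asgeir's issue by representation.
The 1/8 is divided into 2 equal shares of 1/16 among Hallvard, Vidar.
Hallvard is living and takes 1/16.
Vidar is living and takes 1/16.
Kolbein predeceased; the 1/4 allotted to Kolbein's branch passes to Kolbein's issue by representation.
The 1/4 is divided into 4 equal shares of 1/16 among Tove, Brynja, Oskar, Ylva.
Tove predeceased; the 1/16 allotted to Tove's branch passes to Tove's issue by representation.
Hakon is the sole taker at this level and receives the full 1/16.
Brynja is living and takes 1/16.
Oskar is living and takes 1/16.
Ylva is living and takes 1/16.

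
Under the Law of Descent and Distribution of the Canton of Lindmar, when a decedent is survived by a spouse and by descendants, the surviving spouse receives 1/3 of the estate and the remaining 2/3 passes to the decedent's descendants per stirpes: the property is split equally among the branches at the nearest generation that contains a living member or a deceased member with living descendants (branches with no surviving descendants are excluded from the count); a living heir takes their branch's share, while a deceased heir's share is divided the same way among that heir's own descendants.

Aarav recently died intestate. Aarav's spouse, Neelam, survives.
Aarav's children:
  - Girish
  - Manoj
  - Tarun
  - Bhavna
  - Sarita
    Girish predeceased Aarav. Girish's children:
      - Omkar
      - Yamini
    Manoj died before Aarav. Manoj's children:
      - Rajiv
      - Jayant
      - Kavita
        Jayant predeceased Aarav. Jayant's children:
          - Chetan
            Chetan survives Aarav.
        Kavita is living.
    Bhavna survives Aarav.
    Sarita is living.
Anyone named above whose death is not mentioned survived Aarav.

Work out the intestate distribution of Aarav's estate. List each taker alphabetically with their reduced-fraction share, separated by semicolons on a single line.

Neelam, as surviving spouse, takes 1/3.
The remaining 2/3 passes to Aarav's descendants per stirpes.
The 2/3 is divided into 5 equal shares of 2/15 among Girish, Manoj, Tarun, Bhavna, Sarita.
Girish predeceased; the 2/15 allotted to Girish's branch passes to Girish's issue by representation.
The 2/15 is divided into 2 equal shares of 1/15 among Omkar, Yamini.
Omkar is living and takes 1/15.
Yamini is living and takes 1/15.
Manoj predeceased; the 2/15 allotted to Manoj's branch passes to Manoj's issue by representation.
The 2/15 is divided into 3 equal shares of 2/45 among Rajiv, Jayant, Kavita.
Rajiv is living and takes 2/45.
Jayant predeceased; the 2/45 allotted to Jayant's branch passes to Jayant's issue by representation.
Chetan is the sole taker at this level and receives the full 2/45.
Kavita is living and takes 2/45.
Tarun is living and takes 2/15.
Bhavna is living and takes 2/15.
Sarita is living and takes 2/15.

Bhavna 2/15; Chetan 2/45; Kavita 2/45; Neelam 1/3; Omkar 1/15; Rajiv 2/45; Sarita 2/15; Tarun 2/15; Yamini 1/15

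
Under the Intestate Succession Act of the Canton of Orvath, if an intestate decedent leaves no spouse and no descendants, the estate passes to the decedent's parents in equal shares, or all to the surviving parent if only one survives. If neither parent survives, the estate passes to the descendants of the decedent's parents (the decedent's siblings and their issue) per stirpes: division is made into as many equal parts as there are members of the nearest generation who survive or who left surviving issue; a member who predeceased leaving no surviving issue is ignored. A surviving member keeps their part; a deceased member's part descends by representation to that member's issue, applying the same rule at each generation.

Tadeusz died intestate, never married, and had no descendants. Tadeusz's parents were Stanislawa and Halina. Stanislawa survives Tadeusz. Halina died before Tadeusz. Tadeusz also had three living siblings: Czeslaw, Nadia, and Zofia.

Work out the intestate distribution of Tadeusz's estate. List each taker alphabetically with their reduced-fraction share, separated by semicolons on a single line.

Only one parent, Stanislawa, survives, so Stanislawa takes the entire estate. The siblings take nothing because a surviving parent has priority.

Stanislawa 1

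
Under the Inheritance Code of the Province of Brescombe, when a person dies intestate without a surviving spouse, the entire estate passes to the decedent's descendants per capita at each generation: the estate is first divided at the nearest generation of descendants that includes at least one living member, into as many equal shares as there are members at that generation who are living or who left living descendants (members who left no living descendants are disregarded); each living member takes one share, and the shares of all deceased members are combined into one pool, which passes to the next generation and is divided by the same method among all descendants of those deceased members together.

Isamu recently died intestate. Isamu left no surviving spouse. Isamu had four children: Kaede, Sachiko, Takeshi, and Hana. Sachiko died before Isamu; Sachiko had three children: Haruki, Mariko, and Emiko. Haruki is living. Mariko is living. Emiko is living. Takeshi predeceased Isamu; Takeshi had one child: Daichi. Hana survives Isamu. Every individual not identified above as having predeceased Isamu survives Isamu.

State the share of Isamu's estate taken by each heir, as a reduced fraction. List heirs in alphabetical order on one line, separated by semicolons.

Daichi 1/8; Emiko 1/8; Hana 1/4; Haruki 1/8; Kaede 1/4; Mariko 1/8

There is no surviving spouse, so the entire estate passes to Isamu's descendants per capita at each generation.
At generation 1 (Kaede, Sachiko, Takeshi, Hana) there are 4 shares of (1)/4 = 1/4 each.
Living: Kaede and Hana — each takes 1/4.
Deceased: Sachiko and Takeshi. Their combined 1/2 is pooled and carried to generation 2.
At generation 2 (Haruki, Mariko, Emiko, Daichi) there are 4 shares of (1/2)/4 = 1/8 each.
Living: Haruki, Mariko, Emiko, and Daichi — each takes 1/8.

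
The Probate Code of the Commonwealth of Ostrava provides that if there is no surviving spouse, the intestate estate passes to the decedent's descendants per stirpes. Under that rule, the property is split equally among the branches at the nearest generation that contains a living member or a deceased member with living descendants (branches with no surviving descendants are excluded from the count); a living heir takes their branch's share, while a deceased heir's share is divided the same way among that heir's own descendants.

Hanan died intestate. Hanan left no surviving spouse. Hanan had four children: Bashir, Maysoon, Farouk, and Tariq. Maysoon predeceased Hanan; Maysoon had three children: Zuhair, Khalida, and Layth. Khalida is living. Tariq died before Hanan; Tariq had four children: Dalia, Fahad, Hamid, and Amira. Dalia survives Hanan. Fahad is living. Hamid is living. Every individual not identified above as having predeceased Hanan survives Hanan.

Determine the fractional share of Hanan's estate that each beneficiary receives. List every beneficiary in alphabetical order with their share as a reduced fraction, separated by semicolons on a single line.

There is no surviving spouse, so the entire estate passes to Hanan's descendants per stirpes.
The estate is divided into 4 equal shares of 1/4 among Bashir, Maysoon, Farouk, Tariq.
Bashir is living and takes 1/4.
Maysoon predeceased; the 1/4 allotted to Maysoon's branch passes to Maysoon's issue by representation.
The 1/4 is divided into 3 equal shares of 1/12 among Zuhair, Khalida, Layth.
Zuhair is living and takes 1/12.
Khalida is living and takes 1/12.
Layth is living and takes 1/12.
Farouk is living and takes 1/4.
Tariq predeceased; the 1/4 allotted to Tariq's branch passes to Tariq's issue by representation.
The 1/4 is divided into 4 equal shares of 1/16 among Dalia, Fahad, Hamid, Amira.
Dalia is living and takes 1/16.
Fahad is living and takes 1/16.
Hamid is living and takes 1/16.
Amira is living and takes 1/16.

Amira 1/16; Bashir 1/4; Dalia 1/16; Fahad 1/16; Farouk 1/4; Hamid 1/16; Khalida 1/12; Layth 1/12; Zuhair 1/12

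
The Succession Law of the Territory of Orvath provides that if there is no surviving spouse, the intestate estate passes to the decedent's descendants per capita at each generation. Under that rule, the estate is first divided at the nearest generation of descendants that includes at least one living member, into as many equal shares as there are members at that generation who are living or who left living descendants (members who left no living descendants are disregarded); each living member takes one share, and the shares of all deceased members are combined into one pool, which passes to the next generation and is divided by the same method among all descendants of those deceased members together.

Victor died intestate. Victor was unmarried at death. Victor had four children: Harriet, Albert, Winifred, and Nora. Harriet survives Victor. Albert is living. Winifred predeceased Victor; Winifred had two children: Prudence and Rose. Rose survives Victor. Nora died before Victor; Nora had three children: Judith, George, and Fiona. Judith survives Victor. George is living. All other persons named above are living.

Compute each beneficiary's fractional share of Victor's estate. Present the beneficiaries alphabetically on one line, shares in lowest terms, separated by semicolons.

There is no surviving spouse, so the entire estate passes to Victor's descendants per capita at each generation.
At generation 1 (Harriet, Albert, Winifred, Nora) there are 4 shares of (1)/4 = 1/4 each.
Living: Harriet and Albert — each takes 1/4.
Deceased: Winifred and Nora. Their combined 1/2 is pooled and carried to generation 2.
At generation 2 (Prudence, Rose, Judith, George, Fiona) there are 5 shares of (1/2)/5 = 1/10 each.
Living: Prudence, Rose, Judith, George, and Fiona — each takes 1/10.

Albert 1/4; Fiona 1/10; George 1/10; Harriet 1/4; Judith 1/10; Prudence 1/10; Rose 1/10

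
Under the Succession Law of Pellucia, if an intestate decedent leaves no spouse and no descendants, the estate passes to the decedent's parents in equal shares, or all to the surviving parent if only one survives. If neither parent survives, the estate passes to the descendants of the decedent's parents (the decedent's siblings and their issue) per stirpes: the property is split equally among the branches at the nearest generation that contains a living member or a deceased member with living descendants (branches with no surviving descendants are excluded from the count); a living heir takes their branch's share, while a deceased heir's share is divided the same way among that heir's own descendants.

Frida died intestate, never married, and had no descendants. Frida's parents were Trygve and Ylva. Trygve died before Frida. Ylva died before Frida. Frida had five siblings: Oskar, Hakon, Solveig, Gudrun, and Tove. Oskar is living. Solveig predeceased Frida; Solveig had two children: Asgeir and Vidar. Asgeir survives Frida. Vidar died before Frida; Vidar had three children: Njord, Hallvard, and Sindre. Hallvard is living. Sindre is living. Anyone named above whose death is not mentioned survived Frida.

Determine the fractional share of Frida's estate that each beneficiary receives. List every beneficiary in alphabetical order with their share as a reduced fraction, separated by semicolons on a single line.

Asgeir 1/10; Gudrun 1/5; Hakon 1/5; Hallvard 1/30; Njord 1/30; Oskar 1/5; Sindre 1/30; Tove 1/5

Neither parent survives and there are no descendants, so the estate passes to Frida's siblings and their issue per stirpes.
The estate is divided into 5 equal shares of 1/5 among Oskar, Hakon, Solveig, Gudrun, Tove.
Oskar is living and takes 1/5.
Hakon is living and takes 1/5.
Solveig predeceased; the 1/5 allotted to Solveig's branch passes to Solveig's issue by representation.
The 1/5 is divided into 2 equal shares of 1/10 among Asgeir, Vidar.
Asgeir is living and takes 1/10.
Vidar predeceased; the 1/10 allotted to Vidar's branch passes to Vidar's issue by representation.
The 1/10 is divided into 3 equal shares of 1/30 among Njord, Hallvard, Sindre.
Njord is living and takes 1/30.
Hallvard is living and takes 1/30.
Sindre is living and takes 1/30.
Gudrun is living and takes 1/5.
Tove is living and takes 1/5.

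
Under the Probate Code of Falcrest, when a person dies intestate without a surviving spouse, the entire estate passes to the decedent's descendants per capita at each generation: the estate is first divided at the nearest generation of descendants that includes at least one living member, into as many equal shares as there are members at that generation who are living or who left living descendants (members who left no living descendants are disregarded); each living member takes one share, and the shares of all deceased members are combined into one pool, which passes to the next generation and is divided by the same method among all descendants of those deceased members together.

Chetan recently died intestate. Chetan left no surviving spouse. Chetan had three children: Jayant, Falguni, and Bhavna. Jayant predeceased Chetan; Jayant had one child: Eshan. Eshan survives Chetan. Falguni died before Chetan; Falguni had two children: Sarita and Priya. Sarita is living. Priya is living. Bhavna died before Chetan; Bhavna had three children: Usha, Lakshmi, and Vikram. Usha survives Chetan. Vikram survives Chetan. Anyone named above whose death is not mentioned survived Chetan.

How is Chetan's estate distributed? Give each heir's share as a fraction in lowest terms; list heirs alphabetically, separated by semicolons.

Eshan 1/6; Lakshmi 1/6; Priya 1/6; Sarita 1/6; Usha 1/6; Vikram 1/6

There is no surviving spouse, so the entire estate passes to Chetan's descendants per capita at each generation.
No one at generation 1 (Jayant, Falguni, Bhavna) is living; moving to the next generation.
At generation 2 (Eshan, Sarita, Priya, Usha, Lakshmi, Vikram) there are 6 shares of (1)/6 = 1/6 each.
Living: Eshan, Sarita, Priya, Usha, Lakshmi, and Vikram — each takes 1/6.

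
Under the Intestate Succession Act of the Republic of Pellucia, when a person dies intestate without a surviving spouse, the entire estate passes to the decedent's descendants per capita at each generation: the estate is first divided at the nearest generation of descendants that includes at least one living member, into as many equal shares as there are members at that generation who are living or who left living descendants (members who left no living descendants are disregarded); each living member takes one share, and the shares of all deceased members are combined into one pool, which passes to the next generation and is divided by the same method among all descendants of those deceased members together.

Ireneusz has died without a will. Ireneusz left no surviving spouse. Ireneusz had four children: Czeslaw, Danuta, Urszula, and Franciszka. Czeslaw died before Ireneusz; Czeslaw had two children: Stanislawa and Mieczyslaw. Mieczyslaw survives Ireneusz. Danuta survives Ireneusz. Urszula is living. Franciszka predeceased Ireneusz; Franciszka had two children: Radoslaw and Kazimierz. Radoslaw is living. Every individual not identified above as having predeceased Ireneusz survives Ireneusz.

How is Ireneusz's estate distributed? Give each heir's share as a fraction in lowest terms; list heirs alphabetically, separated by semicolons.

There is no surviving spouse, so the entire estate passes to Ireneusz's descendants per capita at each generation.
At generation 1 (Czeslaw, Danuta, Urszula, Franciszka) there are 4 shares of (1)/4 = 1/4 each.
Living: Danuta and Urszula — each takes 1/4.
Deceased: Czeslaw and Franciszka. Their combined 1/2 is pooled and carried to generation 2.
At generation 2 (Stanislawa, Mieczyslaw, Radoslaw, Kazimierz) there are 4 shares of (1/2)/4 = 1/8 each.
Living: Stanislawa, Mieczyslaw, Radoslaw, and Kazimierz — each takes 1/8.

Danuta 1/4; Kazimierz 1/8; Mieczyslaw 1/8; Radoslaw 1/8; Stanislawa 1/8; Urszula 1/4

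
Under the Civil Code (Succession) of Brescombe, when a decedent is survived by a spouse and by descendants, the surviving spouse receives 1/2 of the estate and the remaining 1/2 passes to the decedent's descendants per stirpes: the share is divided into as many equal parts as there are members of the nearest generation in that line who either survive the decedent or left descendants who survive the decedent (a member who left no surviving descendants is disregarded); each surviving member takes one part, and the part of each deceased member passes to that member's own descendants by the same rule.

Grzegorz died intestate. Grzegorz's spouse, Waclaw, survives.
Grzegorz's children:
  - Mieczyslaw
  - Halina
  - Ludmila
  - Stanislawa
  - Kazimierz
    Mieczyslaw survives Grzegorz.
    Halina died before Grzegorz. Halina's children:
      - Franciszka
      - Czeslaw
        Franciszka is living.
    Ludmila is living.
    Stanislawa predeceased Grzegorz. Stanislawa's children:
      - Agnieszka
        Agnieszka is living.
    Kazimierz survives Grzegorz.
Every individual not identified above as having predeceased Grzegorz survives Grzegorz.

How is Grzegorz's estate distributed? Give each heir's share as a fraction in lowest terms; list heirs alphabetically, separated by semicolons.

Agnieszka 1/10; Czeslaw 1/20; Franciszka 1/20; Kazimierz 1/10; Ludmila 1/10; Mieczyslaw 1/10; Waclaw 1/2

Waclaw, as surviving spouse, takes 1/2.
The remaining 1/2 passes to Grzegorz's descendants per stirpes.
The 1/2 is divided into 5 equal shares of 1/10 among Mieczyslaw, Halina, Ludmila, Stanislawa, Kazimierz.
Mieczyslaw is living and takes 1/10.
Halina predeceased; the 1/10 allotted to Halina's branch passes to Halina's issue by representation.
The 1/10 is divided into 2 equal shares of 1/20 among Franciszka, Czeslaw.
Franciszka is living and takes 1/20.
Czeslaw is living and takes 1/20.
Ludmila is living and takes 1/10.
Stanislawa predeceased; the 1/10 allotted to Stanislawa's branch passes to Stanislawa's issue by representation.
Agnieszka is the sole taker at this level and receives the full 1/10.
Kazimierz is living and takes 1/10.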